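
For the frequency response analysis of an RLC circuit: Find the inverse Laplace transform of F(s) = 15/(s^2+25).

Standard pair: w/(s^2+w^2) <-> sin(wt)*u(t)
Recognize w^2 = 25, so w = 5; numerator 15 = 3*5.
f(t) = 3*sin(5t)*u(t)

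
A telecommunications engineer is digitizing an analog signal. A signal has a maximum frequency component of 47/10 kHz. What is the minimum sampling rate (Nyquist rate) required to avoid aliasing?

By the Nyquist-Shannon sampling theorem,
the minimum sampling rate (Nyquist rate) must be at least 2 * f_max.
Nyquist rate = 2 * 47/10 kHz = 47/5 kHz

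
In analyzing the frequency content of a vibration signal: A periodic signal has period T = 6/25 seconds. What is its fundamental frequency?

The fundamental frequency is the reciprocal of the period.
f = 1/T = 1/(6/25) = 25/6 Hz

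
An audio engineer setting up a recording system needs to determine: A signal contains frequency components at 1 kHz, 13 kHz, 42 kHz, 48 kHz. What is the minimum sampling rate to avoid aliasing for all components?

The highest frequency component is f_max = 48 kHz.
Nyquist rate = 2 * f_max = 2 * 48 kHz = 96 kHz.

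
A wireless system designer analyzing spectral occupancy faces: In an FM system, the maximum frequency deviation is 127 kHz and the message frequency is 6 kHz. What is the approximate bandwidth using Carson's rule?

Carson's rule: BW = 2*(delta_f + f_m)
= 2*(127 + 6) kHz = 266 kHz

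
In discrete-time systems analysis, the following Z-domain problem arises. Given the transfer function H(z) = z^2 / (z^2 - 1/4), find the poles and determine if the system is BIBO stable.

Poles are roots of the denominator: z^2 - 1/4 = 0.
Quadratic formula: z = [-(0) +/- sqrt((0)^2 - 4*(-1/4))] / 2
Discriminant = 0 + 1 = 1; sqrt = 1.
z = (0 +/- 1) / 2 => z = 1/2 or z = -1/2.
|p1| = 1/2, |p2| = 1/2.
For BIBO stability, all poles must lie inside the unit circle (|p| < 1).
System is STABLE since both |p| < 1.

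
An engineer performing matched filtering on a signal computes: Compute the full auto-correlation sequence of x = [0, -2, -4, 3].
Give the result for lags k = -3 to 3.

r_xx[k] = sum_m x[m]*x[m+k], indexed from 0, for k = -3 to 3:
  r_xx[-3] = x[3]*x[0] = 0
  r_xx[-2] = x[2]*x[0] + x[3]*x[1] = -6
  r_xx[-1] = x[1]*x[0] + x[2]*x[1] + x[3]*x[2] = -4
  r_xx[0] = x[0]*x[0] + x[1]*x[1] + x[2]*x[2] + x[3]*x[3] = 29
  r_xx[1] = x[0]*x[1] + x[1]*x[2] + x[2]*x[3] = -4
  r_xx[2] = x[0]*x[2] + x[1]*x[3] = -6
  r_xx[3] = x[0]*x[3] = 0
r_xx = [0, -6, -4, 29, -4, -6, 0]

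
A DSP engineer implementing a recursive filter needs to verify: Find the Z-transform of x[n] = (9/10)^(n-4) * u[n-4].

Time-shifting property: if X(z) = Z{x[n]}, then Z{x[n-d]} = z^(-d) * X(z)
X(z) = z/(z - 9/10) for x[n] = (9/10)^n * u[n]
Z{x[n-4]} = z^(-4) * z/(z - 9/10) = z^(-3)/(z - 9/10)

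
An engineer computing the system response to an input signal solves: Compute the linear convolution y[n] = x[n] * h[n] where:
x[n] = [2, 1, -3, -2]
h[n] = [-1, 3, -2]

y[n] = sum_k x[k]*h[n-k]. Output length = len(x) + len(h) - 1 = 4 + 3 - 1 = 6.
y[0] = 2*-1 = -2
y[1] = 1*-1 + 2*3 = 5
y[2] = -3*-1 + 1*3 + 2*-2 = 2
y[3] = -2*-1 + -3*3 + 1*-2 = -9
y[4] = -2*3 + -3*-2 = 0
y[5] = -2*-2 = 4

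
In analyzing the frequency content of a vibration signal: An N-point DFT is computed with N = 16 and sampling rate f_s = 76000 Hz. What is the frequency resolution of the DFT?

DFT frequency resolution = f_s / N
= 76000 / 16 = 4750 Hz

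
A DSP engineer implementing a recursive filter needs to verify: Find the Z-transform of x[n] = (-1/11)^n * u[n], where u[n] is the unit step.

The Z-transform of a^n * u[n] is z/(z-a) for |z| > |a|.
Here a = -1/11, so X(z) = z/(z - (-1/11)) = 11z/(11z + 1)
ROC: |z| > 1/11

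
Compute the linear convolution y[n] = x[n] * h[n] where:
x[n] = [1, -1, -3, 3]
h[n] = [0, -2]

y[n] = sum_k x[k]*h[n-k]. Output length = len(x) + len(h) - 1 = 4 + 2 - 1 = 5.
y[0] = 1*0 = 0
y[1] = -1*0 + 1*-2 = -2
y[2] = -3*0 + -1*-2 = 2
y[3] = 3*0 + -3*-2 = 6
y[4] = 3*-2 = -6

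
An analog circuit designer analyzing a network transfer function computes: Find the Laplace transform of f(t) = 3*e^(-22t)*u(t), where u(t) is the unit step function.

Standard Laplace transform pair:
e^(-at)*u(t) <-> 1/(s+a)
With a = 22: L{3*e^(-22t)*u(t)} = 3/(s+22), ROC: Re(s) > -22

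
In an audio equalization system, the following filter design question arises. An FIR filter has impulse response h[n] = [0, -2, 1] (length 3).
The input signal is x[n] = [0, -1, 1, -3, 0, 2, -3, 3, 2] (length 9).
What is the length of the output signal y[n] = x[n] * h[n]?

For linear convolution, the output length is:
len(y) = len(x) + len(h) - 1 = 9 + 3 - 1 = 11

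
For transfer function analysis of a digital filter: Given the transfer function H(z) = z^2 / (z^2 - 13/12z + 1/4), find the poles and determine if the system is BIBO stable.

Poles are roots of the denominator: z^2 - 13/12z + 1/4 = 0.
Quadratic formula: z = [-(-13/12) +/- sqrt((-13/12)^2 - 4*(1/4))] / 2
Discriminant = 169/144 - 1 = 25/144; sqrt = 5/12.
z = (13/12 +/- 5/12) / 2 => z = 3/4 or z = 1/3.
|p1| = 1/3, |p2| = 3/4.
For BIBO stability, all poles must lie inside the unit circle (|p| < 1).
System is STABLE since both |p| < 1.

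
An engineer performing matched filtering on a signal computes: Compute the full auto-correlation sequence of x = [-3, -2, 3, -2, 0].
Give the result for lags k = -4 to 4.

r_xx[k] = sum_m x[m]*x[m+k], indexed from 0, for k = -4 to 4:
  r_xx[-4] = x[4]*x[0] = 0
  r_xx[-3] = x[3]*x[0] + x[4]*x[1] = 6
  r_xx[-2] = x[2]*x[0] + x[3]*x[1] + x[4]*x[2] = -5
  r_xx[-1] = x[1]*x[0] + x[2]*x[1] + x[3]*x[2] + x[4]*x[3] = -6
  r_xx[0] = x[0]*x[0] + x[1]*x[1] + x[2]*x[2] + x[3]*x[3] + x[4]*x[4] = 26
  r_xx[1] = x[0]*x[1] + x[1]*x[2] + x[2]*x[3] + x[3]*x[4] = -6
  r_xx[2] = x[0]*x[2] + x[1]*x[3] + x[2]*x[4] = -5
  r_xx[3] = x[0]*x[3] + x[1]*x[4] = 6
  r_xx[4] = x[0]*x[4] = 0
r_xx = [0, 6, -5, -6, 26, -6, -5, 6, 0]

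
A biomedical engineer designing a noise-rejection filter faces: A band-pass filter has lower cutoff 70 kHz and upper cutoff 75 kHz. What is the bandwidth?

Bandwidth = f_high - f_low
= 75 kHz - 70 kHz = 5 kHz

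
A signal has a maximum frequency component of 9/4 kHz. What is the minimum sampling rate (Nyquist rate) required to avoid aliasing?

By the Nyquist-Shannon sampling theorem,
the minimum sampling rate (Nyquist rate) must be at least 2 * f_max.
Nyquist rate = 2 * 9/4 kHz = 9/2 kHz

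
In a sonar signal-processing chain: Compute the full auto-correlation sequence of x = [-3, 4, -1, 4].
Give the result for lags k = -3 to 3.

r_xx[k] = sum_m x[m]*x[m+k], indexed from 0, for k = -3 to 3:
  r_xx[-3] = x[3]*x[0] = -12
  r_xx[-2] = x[2]*x[0] + x[3]*x[1] = 19
  r_xx[-1] = x[1]*x[0] + x[2]*x[1] + x[3]*x[2] = -20
  r_xx[0] = x[0]*x[0] + x[1]*x[1] + x[2]*x[2] + x[3]*x[3] = 42
  r_xx[1] = x[0]*x[1] + x[1]*x[2] + x[2]*x[3] = -20
  r_xx[2] = x[0]*x[2] + x[1]*x[3] = 19
  r_xx[3] = x[0]*x[3] = -12
r_xx = [-12, 19, -20, 42, -20, 19, -12]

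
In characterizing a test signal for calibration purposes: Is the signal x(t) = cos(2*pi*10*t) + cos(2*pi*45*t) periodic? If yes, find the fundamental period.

f1 = 10 Hz, f2 = 45 Hz
Period T1 = 1/10, T2 = 1/45
Ratio T1/T2 = 45/10, which is rational.
The signal is periodic with fundamental period T = 1/GCD(10,45) = 1/5 s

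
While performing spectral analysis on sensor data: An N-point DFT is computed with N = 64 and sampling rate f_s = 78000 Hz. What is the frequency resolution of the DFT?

DFT frequency resolution = f_s / N
= 78000 / 64 = 4875/4 Hz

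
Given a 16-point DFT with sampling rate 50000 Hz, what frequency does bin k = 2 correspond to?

The frequency of DFT bin k is: f_k = k * f_s / N
f_2 = 2 * 50000 / 16 = 6250 Hz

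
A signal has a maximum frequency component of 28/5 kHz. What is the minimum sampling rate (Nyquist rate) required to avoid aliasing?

By the Nyquist-Shannon sampling theorem,
the minimum sampling rate (Nyquist rate) must be at least 2 * f_max.
Nyquist rate = 2 * 28/5 kHz = 56/5 kHz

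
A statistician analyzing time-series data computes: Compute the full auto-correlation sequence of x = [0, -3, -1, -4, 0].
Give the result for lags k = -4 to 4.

r_xx[k] = sum_m x[m]*x[m+k], indexed from 0, for k = -4 to 4:
  r_xx[-4] = x[4]*x[0] = 0
  r_xx[-3] = x[3]*x[0] + x[4]*x[1] = 0
  r_xx[-2] = x[2]*x[0] + x[3]*x[1] + x[4]*x[2] = 12
  r_xx[-1] = x[1]*x[0] + x[2]*x[1] + x[3]*x[2] + x[4]*x[3] = 7
  r_xx[0] = x[0]*x[0] + x[1]*x[1] + x[2]*x[2] + x[3]*x[3] + x[4]*x[4] = 26
  r_xx[1] = x[0]*x[1] + x[1]*x[2] + x[2]*x[3] + x[3]*x[4] = 7
  r_xx[2] = x[0]*x[2] + x[1]*x[3] + x[2]*x[4] = 12
  r_xx[3] = x[0]*x[3] + x[1]*x[4] = 0
  r_xx[4] = x[0]*x[4] = 0
r_xx = [0, 0, 12, 7, 26, 7, 12, 0, 0]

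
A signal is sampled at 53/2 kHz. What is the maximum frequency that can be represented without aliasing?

The maximum frequency that can be represented without aliasing
is the Nyquist frequency: f_max = f_s / 2 = 53/2 kHz / 2 = 53/4 kHz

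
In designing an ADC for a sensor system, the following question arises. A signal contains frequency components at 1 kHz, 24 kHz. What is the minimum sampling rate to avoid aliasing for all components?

The highest frequency component is f_max = 24 kHz.
Nyquist rate = 2 * f_max = 2 * 24 kHz = 48 kHz.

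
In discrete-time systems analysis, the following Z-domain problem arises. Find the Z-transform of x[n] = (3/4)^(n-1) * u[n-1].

Time-shifting property: if X(z) = Z{x[n]}, then Z{x[n-d]} = z^(-d) * X(z)
X(z) = z/(z - 3/4) for x[n] = (3/4)^n * u[n]
Z{x[n-1]} = z^(-1) * z/(z - 3/4) = 1/(z - 3/4)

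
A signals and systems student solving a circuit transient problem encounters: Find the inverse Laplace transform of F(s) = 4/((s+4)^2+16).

Standard pair: w/((s+a)^2+w^2) <-> e^(-at)*sin(wt)*u(t)
With a=4, w=4: f(t) = e^(-4t)*sin(4t)*u(t)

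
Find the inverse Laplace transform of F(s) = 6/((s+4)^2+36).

Standard pair: w/((s+a)^2+w^2) <-> e^(-at)*sin(wt)*u(t)
With a=4, w=6: f(t) = e^(-4t)*sin(6t)*u(t)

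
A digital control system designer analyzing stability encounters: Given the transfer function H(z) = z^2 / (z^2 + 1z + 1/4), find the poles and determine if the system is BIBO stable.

Poles are roots of the denominator: z^2 + 1z + 1/4 = 0.
Quadratic formula: z = [-(1) +/- sqrt((1)^2 - 4*(1/4))] / 2
Discriminant = 1 - 1 = 0; sqrt = 0.
z = (-1 +/- 0) / 2 = -1/2 (repeated root).
|p1| = 1/2, |p2| = 1/2.
For BIBO stability, all poles must lie inside the unit circle (|p| < 1).
System is STABLE since both |p| < 1.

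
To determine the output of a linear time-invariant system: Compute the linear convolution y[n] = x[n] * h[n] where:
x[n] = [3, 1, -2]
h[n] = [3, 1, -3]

y[n] = sum_k x[k]*h[n-k]. Output length = len(x) + len(h) - 1 = 3 + 3 - 1 = 5.
y[0] = 3*3 = 9
y[1] = 1*3 + 3*1 = 6
y[2] = -2*3 + 1*1 + 3*-3 = -14
y[3] = -2*1 + 1*-3 = -5
y[4] = -2*-3 = 6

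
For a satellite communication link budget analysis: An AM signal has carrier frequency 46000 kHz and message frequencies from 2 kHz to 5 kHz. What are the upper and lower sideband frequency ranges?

Upper sideband (USB) = fc + [fm_low, fm_high] = 46000 + [2, 5] = [46002, 46005] kHz
Lower sideband (LSB) = fc - [fm_high, fm_low] = 46000 - [5, 2] = [45995, 45998] kHz
Total occupied spectrum: 45995 kHz to 46005 kHz (plus carrier at 46000 kHz)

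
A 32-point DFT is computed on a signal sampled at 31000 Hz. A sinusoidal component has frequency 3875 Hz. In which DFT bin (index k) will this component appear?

DFT frequency resolution = f_s/N = 31000/32 = 3875/4 Hz
Bin index k = f_signal / resolution = 3875 / 3875/4 = 4
The signal frequency 3875 Hz falls in DFT bin k = 4.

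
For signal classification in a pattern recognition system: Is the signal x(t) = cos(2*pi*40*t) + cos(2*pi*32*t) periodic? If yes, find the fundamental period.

f1 = 40 Hz, f2 = 32 Hz
Period T1 = 1/40, T2 = 1/32
Ratio T1/T2 = 32/40, which is rational.
The signal is periodic with fundamental period T = 1/GCD(40,32) = 1/8 s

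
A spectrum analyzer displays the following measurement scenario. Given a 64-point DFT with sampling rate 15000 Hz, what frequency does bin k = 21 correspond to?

The frequency of DFT bin k is: f_k = k * f_s / N
f_21 = 21 * 15000 / 64 = 39375/8 Hz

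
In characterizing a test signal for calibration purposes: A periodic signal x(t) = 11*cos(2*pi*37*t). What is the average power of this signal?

Average power of A*cos(wt) is A^2/2.
P = 11^2 / 2 = 121/2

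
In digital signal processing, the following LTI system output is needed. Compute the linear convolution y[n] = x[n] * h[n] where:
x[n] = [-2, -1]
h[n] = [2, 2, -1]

y[n] = sum_k x[k]*h[n-k]. Output length = len(x) + len(h) - 1 = 2 + 3 - 1 = 4.
y[0] = -2*2 = -4
y[1] = -1*2 + -2*2 = -6
y[2] = -1*2 + -2*-1 = 0
y[3] = -1*-1 = 1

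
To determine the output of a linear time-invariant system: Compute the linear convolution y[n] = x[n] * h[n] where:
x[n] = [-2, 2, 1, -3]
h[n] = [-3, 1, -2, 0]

y[n] = sum_k x[k]*h[n-k]. Output length = len(x) + len(h) - 1 = 4 + 4 - 1 = 7.
y[0] = -2*-3 = 6
y[1] = 2*-3 + -2*1 = -8
y[2] = 1*-3 + 2*1 + -2*-2 = 3
y[3] = -3*-3 + 1*1 + 2*-2 + -2*0 = 6
y[4] = -3*1 + 1*-2 + 2*0 = -5
y[5] = -3*-2 + 1*0 = 6
y[6] = -3*0 = 0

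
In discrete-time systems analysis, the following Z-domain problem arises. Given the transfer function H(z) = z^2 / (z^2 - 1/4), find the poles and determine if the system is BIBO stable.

Poles are roots of the denominator: z^2 - 1/4 = 0.
Quadratic formula: z = [-(0) +/- sqrt((0)^2 - 4*(-1/4))] / 2
Discriminant = 0 + 1 = 1; sqrt = 1.
z = (0 +/- 1) / 2 => z = 1/2 or z = -1/2.
|p1| = 1/2, |p2| = 1/2.
For BIBO stability, all poles must lie inside the unit circle (|p| < 1).
System is STABLE since both |p| < 1.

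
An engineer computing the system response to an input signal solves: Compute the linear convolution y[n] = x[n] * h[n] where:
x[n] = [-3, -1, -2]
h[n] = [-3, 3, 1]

y[n] = sum_k x[k]*h[n-k]. Output length = len(x) + len(h) - 1 = 3 + 3 - 1 = 5.
y[0] = -3*-3 = 9
y[1] = -1*-3 + -3*3 = -6
y[2] = -2*-3 + -1*3 + -3*1 = 0
y[3] = -2*3 + -1*1 = -7
y[4] = -2*1 = -2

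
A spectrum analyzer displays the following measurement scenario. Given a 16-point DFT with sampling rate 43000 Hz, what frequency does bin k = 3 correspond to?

The frequency of DFT bin k is: f_k = k * f_s / N
f_3 = 3 * 43000 / 16 = 16125/2 Hz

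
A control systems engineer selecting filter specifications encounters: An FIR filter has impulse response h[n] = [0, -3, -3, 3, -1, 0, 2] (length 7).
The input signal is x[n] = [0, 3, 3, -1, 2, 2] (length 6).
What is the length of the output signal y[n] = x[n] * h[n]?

For linear convolution, the output length is:
len(y) = len(x) + len(h) - 1 = 6 + 7 - 1 = 12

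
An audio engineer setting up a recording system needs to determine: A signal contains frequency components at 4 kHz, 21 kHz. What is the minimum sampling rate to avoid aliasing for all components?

The highest frequency component is f_max = 21 kHz.
Nyquist rate = 2 * f_max = 2 * 21 kHz = 42 kHz.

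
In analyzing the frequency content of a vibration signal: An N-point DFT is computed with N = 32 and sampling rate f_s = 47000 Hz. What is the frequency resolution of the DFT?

DFT frequency resolution = f_s / N
= 47000 / 32 = 5875/4 Hz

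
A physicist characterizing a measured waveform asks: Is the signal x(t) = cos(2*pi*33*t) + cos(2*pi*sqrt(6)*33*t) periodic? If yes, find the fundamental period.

f1 = 33 Hz, f2 = 33*sqrt(6) Hz
Ratio f2/f1 = sqrt(6), which is irrational.
Since the frequency ratio is irrational, no common period exists.
The signal is not periodic.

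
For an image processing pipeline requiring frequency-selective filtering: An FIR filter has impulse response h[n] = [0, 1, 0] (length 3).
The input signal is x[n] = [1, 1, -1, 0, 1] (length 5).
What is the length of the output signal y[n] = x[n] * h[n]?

For linear convolution, the output length is:
len(y) = len(x) + len(h) - 1 = 5 + 3 - 1 = 7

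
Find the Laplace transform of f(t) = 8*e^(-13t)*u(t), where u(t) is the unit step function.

Standard Laplace transform pair:
e^(-at)*u(t) <-> 1/(s+a)
With a = 13: L{8*e^(-13t)*u(t)} = 8/(s+13), ROC: Re(s) > -13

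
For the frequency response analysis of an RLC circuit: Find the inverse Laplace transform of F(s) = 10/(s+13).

Standard pair: k/(s+a) <-> k*e^(-at)*u(t)
With k=10, a=13: f(t) = 10*e^(-13t)*u(t)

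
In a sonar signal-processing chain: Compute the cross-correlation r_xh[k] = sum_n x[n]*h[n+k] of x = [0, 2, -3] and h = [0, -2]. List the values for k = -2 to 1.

Both sequences indexed from 0 and zero outside their support.
Lags with overlap: k = -2 to 1.
  r_xh[-2] = x[2]*h[0] = 0
  r_xh[-1] = x[1]*h[0] + x[2]*h[1] = 6
  r_xh[0] = x[0]*h[0] + x[1]*h[1] = -4
  r_xh[1] = x[0]*h[1] = 0
r_xh = [0, 6, -4, 0] (for k = -2, ..., 1)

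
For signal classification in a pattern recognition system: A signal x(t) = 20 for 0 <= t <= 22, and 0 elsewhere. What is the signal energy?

Energy = integral of |x(t)|^2 dt over the signal duration
= 20^2 * 22 = 400 * 22 = 8800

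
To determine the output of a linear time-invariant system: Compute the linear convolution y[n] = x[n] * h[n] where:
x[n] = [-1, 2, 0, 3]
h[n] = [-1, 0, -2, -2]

y[n] = sum_k x[k]*h[n-k]. Output length = len(x) + len(h) - 1 = 4 + 4 - 1 = 7.
y[0] = -1*-1 = 1
y[1] = 2*-1 + -1*0 = -2
y[2] = 0*-1 + 2*0 + -1*-2 = 2
y[3] = 3*-1 + 0*0 + 2*-2 + -1*-2 = -5
y[4] = 3*0 + 0*-2 + 2*-2 = -4
y[5] = 3*-2 + 0*-2 = -6
y[6] = 3*-2 = -6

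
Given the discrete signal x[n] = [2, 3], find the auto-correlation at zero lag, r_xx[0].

The auto-correlation at zero lag r_xx[0] equals the signal energy.
r_xx[0] = sum of x[n]^2 = 2^2 + 3^2
= 4 + 9 = 13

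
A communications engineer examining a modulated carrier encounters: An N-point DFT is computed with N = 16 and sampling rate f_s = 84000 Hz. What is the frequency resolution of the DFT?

DFT frequency resolution = f_s / N
= 84000 / 16 = 5250 Hz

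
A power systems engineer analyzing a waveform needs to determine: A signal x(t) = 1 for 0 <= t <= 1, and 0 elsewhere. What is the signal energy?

Energy = integral of |x(t)|^2 dt over the signal duration
= 1^2 * 1 = 1 * 1 = 1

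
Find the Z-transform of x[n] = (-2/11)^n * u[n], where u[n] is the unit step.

The Z-transform of a^n * u[n] is z/(z-a) for |z| > |a|.
Here a = -2/11, so X(z) = z/(z - (-2/11)) = 11z/(11z + 2)
ROC: |z| > 2/11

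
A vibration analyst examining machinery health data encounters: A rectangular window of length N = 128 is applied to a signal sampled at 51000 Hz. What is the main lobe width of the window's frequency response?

For a rectangular window of length N,
the main lobe width in frequency is 2*f_s/N.
= 2*51000/128 = 6375/8 Hz
This determines the minimum frequency separation for resolving two sinusoids.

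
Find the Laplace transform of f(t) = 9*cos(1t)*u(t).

Standard pair: cos(wt)*u(t) <-> s/(s^2+w^2)
With w = 1: L{9*cos(1t)*u(t)} = 9s/(s^2+1)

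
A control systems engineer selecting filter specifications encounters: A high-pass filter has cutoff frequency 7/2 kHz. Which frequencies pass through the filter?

A high-pass filter passes all frequencies above the cutoff frequency 7/2 kHz and attenuates lower frequencies.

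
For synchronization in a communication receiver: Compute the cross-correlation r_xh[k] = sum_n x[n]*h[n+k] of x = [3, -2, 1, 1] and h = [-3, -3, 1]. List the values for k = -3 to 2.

Both sequences indexed from 0 and zero outside their support.
Lags with overlap: k = -3 to 2.
  r_xh[-3] = x[3]*h[0] = -3
  r_xh[-2] = x[2]*h[0] + x[3]*h[1] = -6
  r_xh[-1] = x[1]*h[0] + x[2]*h[1] + x[3]*h[2] = 4
  r_xh[0] = x[0]*h[0] + x[1]*h[1] + x[2]*h[2] = -2
  r_xh[1] = x[0]*h[1] + x[1]*h[2] = -11
  r_xh[2] = x[0]*h[2] = 3
r_xh = [-3, -6, 4, -2, -11, 3] (for k = -3, ..., 2)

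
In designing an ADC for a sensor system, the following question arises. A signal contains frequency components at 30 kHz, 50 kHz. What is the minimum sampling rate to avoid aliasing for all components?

The highest frequency component is f_max = 50 kHz.
Nyquist rate = 2 * f_max = 2 * 50 kHz = 100 kHz.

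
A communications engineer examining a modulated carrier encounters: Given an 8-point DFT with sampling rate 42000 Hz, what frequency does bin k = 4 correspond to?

The frequency of DFT bin k is: f_k = k * f_s / N
f_4 = 4 * 42000 / 8 = 21000 Hz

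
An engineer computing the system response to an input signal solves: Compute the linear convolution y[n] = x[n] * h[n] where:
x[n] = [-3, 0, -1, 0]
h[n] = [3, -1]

y[n] = sum_k x[k]*h[n-k]. Output length = len(x) + len(h) - 1 = 4 + 2 - 1 = 5.
y[0] = -3*3 = -9
y[1] = 0*3 + -3*-1 = 3
y[2] = -1*3 + 0*-1 = -3
y[3] = 0*3 + -1*-1 = 1
y[4] = 0*-1 = 0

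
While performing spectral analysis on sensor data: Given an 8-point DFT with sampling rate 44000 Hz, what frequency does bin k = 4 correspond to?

The frequency of DFT bin k is: f_k = k * f_s / N
f_4 = 4 * 44000 / 8 = 22000 Hz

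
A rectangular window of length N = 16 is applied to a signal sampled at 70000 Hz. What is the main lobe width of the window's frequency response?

For a rectangular window of length N,
the main lobe width in frequency is 2*f_s/N.
= 2*70000/16 = 8750 Hz
This determines the minimum frequency separation for resolving two sinusoids.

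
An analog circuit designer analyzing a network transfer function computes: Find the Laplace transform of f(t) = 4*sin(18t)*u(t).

Standard pair: sin(wt)*u(t) <-> w/(s^2+w^2)
With w = 18: L{4*sin(18t)*u(t)} = 72/(s^2+324)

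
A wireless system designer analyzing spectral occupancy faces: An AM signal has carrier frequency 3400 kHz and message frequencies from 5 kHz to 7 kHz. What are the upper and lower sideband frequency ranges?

Upper sideband (USB) = fc + [fm_low, fm_high] = 3400 + [5, 7] = [3405, 3407] kHz
Lower sideband (LSB) = fc - [fm_high, fm_low] = 3400 - [7, 5] = [3393, 3395] kHz
Total occupied spectrum: 3393 kHz to 3407 kHz (plus carrier at 3400 kHz)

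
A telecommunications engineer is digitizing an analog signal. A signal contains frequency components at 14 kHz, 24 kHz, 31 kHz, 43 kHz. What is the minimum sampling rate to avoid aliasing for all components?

The highest frequency component is f_max = 43 kHz.
Nyquist rate = 2 * f_max = 2 * 43 kHz = 86 kHz.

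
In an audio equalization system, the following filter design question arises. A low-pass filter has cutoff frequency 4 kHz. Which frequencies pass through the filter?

A low-pass filter passes all frequencies below the cutoff frequency 4 kHz and attenuates higher frequencies.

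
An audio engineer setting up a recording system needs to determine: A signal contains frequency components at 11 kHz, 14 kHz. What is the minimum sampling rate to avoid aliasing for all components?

The highest frequency component is f_max = 14 kHz.
Nyquist rate = 2 * f_max = 2 * 14 kHz = 28 kHz.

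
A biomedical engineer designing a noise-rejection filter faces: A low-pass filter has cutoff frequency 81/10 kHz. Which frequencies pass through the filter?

A low-pass filter passes all frequencies below the cutoff frequency 81/10 kHz and attenuates higher frequencies.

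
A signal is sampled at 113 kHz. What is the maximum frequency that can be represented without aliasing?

The maximum frequency that can be represented without aliasing
is the Nyquist frequency: f_max = f_s / 2 = 113 kHz / 2 = 113/2 kHz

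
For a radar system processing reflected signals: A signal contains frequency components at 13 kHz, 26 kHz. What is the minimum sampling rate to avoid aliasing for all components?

The highest frequency component is f_max = 26 kHz.
Nyquist rate = 2 * f_max = 2 * 26 kHz = 52 kHz.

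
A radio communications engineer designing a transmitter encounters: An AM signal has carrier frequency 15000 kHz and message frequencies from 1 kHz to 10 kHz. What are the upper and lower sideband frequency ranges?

Upper sideband (USB) = fc + [fm_low, fm_high] = 15000 + [1, 10] = [15001, 15010] kHz
Lower sideband (LSB) = fc - [fm_high, fm_low] = 15000 - [10, 1] = [14990, 14999] kHz
Total occupied spectrum: 14990 kHz to 15010 kHz (plus carrier at 15000 kHz)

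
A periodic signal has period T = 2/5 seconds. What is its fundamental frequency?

The fundamental frequency is the reciprocal of the period.
f = 1/T = 1/(2/5) = 5/2 Hz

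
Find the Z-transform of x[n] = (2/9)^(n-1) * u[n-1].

Time-shifting property: if X(z) = Z{x[n]}, then Z{x[n-d]} = z^(-d) * X(z)
X(z) = z/(z - 2/9) for x[n] = (2/9)^n * u[n]
Z{x[n-1]} = z^(-1) * z/(z - 2/9) = 1/(z - 2/9)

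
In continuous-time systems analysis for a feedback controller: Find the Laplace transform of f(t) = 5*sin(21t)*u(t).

Standard pair: sin(wt)*u(t) <-> w/(s^2+w^2)
With w = 21: L{5*sin(21t)*u(t)} = 105/(s^2+441)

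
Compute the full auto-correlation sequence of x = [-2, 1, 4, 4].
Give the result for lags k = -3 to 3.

r_xx[k] = sum_m x[m]*x[m+k], indexed from 0, for k = -3 to 3:
  r_xx[-3] = x[3]*x[0] = -8
  r_xx[-2] = x[2]*x[0] + x[3]*x[1] = -4
  r_xx[-1] = x[1]*x[0] + x[2]*x[1] + x[3]*x[2] = 18
  r_xx[0] = x[0]*x[0] + x[1]*x[1] + x[2]*x[2] + x[3]*x[3] = 37
  r_xx[1] = x[0]*x[1] + x[1]*x[2] + x[2]*x[3] = 18
  r_xx[2] = x[0]*x[2] + x[1]*x[3] = -4
  r_xx[3] = x[0]*x[3] = -8
r_xx = [-8, -4, 18, 37, 18, -4, -8]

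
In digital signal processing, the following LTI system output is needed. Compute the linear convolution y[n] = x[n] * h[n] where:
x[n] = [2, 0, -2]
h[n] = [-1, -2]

y[n] = sum_k x[k]*h[n-k]. Output length = len(x) + len(h) - 1 = 3 + 2 - 1 = 4.
y[0] = 2*-1 = -2
y[1] = 0*-1 + 2*-2 = -4
y[2] = -2*-1 + 0*-2 = 2
y[3] = -2*-2 = 4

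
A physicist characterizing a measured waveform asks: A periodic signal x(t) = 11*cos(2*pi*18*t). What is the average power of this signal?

Average power of A*cos(wt) is A^2/2.
P = 11^2 / 2 = 121/2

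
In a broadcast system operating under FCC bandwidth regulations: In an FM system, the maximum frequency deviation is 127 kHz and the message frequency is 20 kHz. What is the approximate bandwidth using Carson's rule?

Carson's rule: BW = 2*(delta_f + f_m)
= 2*(127 + 20) kHz = 294 kHz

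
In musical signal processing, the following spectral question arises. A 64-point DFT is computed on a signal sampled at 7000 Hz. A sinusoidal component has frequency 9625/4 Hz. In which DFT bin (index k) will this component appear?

DFT frequency resolution = f_s/N = 7000/64 = 875/8 Hz
Bin index k = f_signal / resolution = 9625/4 / 875/8 = 22
The signal frequency 9625/4 Hz falls in DFT bin k = 22.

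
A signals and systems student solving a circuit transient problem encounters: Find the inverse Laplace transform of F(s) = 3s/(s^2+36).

Standard pair: s/(s^2+w^2) <-> cos(wt)*u(t)
With k=3, w=6: f(t) = 3*cos(6t)*u(t)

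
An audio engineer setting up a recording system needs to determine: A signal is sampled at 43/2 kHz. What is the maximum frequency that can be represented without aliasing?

The maximum frequency that can be represented without aliasing
is the Nyquist frequency: f_max = f_s / 2 = 43/2 kHz / 2 = 43/4 kHz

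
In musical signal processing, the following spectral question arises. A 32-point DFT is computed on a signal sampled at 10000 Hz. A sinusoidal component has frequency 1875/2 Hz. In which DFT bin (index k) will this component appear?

DFT frequency resolution = f_s/N = 10000/32 = 625/2 Hz
Bin index k = f_signal / resolution = 1875/2 / 625/2 = 3
The signal frequency 1875/2 Hz falls in DFT bin k = 3.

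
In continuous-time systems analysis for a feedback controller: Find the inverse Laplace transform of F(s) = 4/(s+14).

Standard pair: k/(s+a) <-> k*e^(-at)*u(t)
With k=4, a=14: f(t) = 4*e^(-14t)*u(t)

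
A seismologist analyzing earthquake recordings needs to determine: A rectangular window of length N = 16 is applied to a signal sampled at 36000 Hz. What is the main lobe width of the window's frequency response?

For a rectangular window of length N,
the main lobe width in frequency is 2*f_s/N.
= 2*36000/16 = 4500 Hz
This determines the minimum frequency separation for resolving two sinusoids.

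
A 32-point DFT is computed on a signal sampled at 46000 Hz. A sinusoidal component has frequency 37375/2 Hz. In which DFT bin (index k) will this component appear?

DFT frequency resolution = f_s/N = 46000/32 = 2875/2 Hz
Bin index k = f_signal / resolution = 37375/2 / 2875/2 = 13
The signal frequency 37375/2 Hz falls in DFT bin k = 13.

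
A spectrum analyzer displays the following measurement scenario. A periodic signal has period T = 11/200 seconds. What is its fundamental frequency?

The fundamental frequency is the reciprocal of the period.
f = 1/T = 1/(11/200) = 200/11 Hz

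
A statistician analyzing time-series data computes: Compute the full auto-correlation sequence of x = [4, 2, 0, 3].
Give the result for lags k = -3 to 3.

r_xx[k] = sum_m x[m]*x[m+k], indexed from 0, for k = -3 to 3:
  r_xx[-3] = x[3]*x[0] = 12
  r_xx[-2] = x[2]*x[0] + x[3]*x[1] = 6
  r_xx[-1] = x[1]*x[0] + x[2]*x[1] + x[3]*x[2] = 8
  r_xx[0] = x[0]*x[0] + x[1]*x[1] + x[2]*x[2] + x[3]*x[3] = 29
  r_xx[1] = x[0]*x[1] + x[1]*x[2] + x[2]*x[3] = 8
  r_xx[2] = x[0]*x[2] + x[1]*x[3] = 6
  r_xx[3] = x[0]*x[3] = 12
r_xx = [12, 6, 8, 29, 8, 6, 12]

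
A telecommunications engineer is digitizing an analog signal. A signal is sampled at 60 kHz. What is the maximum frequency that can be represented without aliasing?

The maximum frequency that can be represented without aliasing
is the Nyquist frequency: f_max = f_s / 2 = 60 kHz / 2 = 30 kHz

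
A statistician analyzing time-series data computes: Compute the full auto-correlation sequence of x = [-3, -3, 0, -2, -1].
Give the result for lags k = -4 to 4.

r_xx[k] = sum_m x[m]*x[m+k], indexed from 0, for k = -4 to 4:
  r_xx[-4] = x[4]*x[0] = 3
  r_xx[-3] = x[3]*x[0] + x[4]*x[1] = 9
  r_xx[-2] = x[2]*x[0] + x[3]*x[1] + x[4]*x[2] = 6
  r_xx[-1] = x[1]*x[0] + x[2]*x[1] + x[3]*x[2] + x[4]*x[3] = 11
  r_xx[0] = x[0]*x[0] + x[1]*x[1] + x[2]*x[2] + x[3]*x[3] + x[4]*x[4] = 23
  r_xx[1] = x[0]*x[1] + x[1]*x[2] + x[2]*x[3] + x[3]*x[4] = 11
  r_xx[2] = x[0]*x[2] + x[1]*x[3] + x[2]*x[4] = 6
  r_xx[3] = x[0]*x[3] + x[1]*x[4] = 9
  r_xx[4] = x[0]*x[4] = 3
r_xx = [3, 9, 6, 11, 23, 11, 6, 9, 3]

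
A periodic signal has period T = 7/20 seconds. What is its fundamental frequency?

The fundamental frequency is the reciprocal of the period.
f = 1/T = 1/(7/20) = 20/7 Hz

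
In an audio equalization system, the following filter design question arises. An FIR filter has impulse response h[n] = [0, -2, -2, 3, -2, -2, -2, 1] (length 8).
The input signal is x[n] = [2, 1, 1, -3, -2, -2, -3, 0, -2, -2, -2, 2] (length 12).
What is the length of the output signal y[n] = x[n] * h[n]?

For linear convolution, the output length is:
len(y) = len(x) + len(h) - 1 = 12 + 8 - 1 = 19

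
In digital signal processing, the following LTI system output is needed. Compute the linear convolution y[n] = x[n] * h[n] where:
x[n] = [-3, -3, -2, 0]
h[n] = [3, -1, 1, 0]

y[n] = sum_k x[k]*h[n-k]. Output length = len(x) + len(h) - 1 = 4 + 4 - 1 = 7.
y[0] = -3*3 = -9
y[1] = -3*3 + -3*-1 = -6
y[2] = -2*3 + -3*-1 + -3*1 = -6
y[3] = 0*3 + -2*-1 + -3*1 + -3*0 = -1
y[4] = 0*-1 + -2*1 + -3*0 = -2
y[5] = 0*1 + -2*0 = 0
y[6] = 0*0 = 0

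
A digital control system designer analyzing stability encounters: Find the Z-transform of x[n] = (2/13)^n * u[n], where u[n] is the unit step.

The Z-transform of a^n * u[n] is z/(z-a) for |z| > |a|.
Here a = 2/13, so X(z) = z/(z - (2/13)) = 13z/(13z - 2)
ROC: |z| > 2/13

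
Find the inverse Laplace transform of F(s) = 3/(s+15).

Standard pair: k/(s+a) <-> k*e^(-at)*u(t)
With k=3, a=15: f(t) = 3*e^(-15t)*u(t)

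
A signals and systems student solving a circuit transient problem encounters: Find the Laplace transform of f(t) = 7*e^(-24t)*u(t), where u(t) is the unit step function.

Standard Laplace transform pair:
e^(-at)*u(t) <-> 1/(s+a)
With a = 24: L{7*e^(-24t)*u(t)} = 7/(s+24), ROC: Re(s) > -24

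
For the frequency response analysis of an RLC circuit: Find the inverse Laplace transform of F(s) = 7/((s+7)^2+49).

Standard pair: w/((s+a)^2+w^2) <-> e^(-at)*sin(wt)*u(t)
With a=7, w=7: f(t) = e^(-7t)*sin(7t)*u(t)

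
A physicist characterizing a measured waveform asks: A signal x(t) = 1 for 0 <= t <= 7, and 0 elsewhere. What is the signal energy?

Energy = integral of |x(t)|^2 dt over the signal duration
= 1^2 * 7 = 1 * 7 = 7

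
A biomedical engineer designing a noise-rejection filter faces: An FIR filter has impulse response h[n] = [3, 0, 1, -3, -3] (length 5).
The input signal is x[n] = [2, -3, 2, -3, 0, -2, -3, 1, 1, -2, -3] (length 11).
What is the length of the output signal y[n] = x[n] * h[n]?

For linear convolution, the output length is:
len(y) = len(x) + len(h) - 1 = 11 + 5 - 1 = 15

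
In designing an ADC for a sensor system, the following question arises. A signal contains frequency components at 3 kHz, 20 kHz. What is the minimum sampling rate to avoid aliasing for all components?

The highest frequency component is f_max = 20 kHz.
Nyquist rate = 2 * f_max = 2 * 20 kHz = 40 kHz.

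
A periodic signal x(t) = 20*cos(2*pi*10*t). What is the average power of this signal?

Average power of A*cos(wt) is A^2/2.
P = 20^2 / 2 = 400/2 = 200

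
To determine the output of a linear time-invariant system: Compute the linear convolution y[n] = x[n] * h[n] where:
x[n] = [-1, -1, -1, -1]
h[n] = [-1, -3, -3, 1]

y[n] = sum_k x[k]*h[n-k]. Output length = len(x) + len(h) - 1 = 4 + 4 - 1 = 7.
y[0] = -1*-1 = 1
y[1] = -1*-1 + -1*-3 = 4
y[2] = -1*-1 + -1*-3 + -1*-3 = 7
y[3] = -1*-1 + -1*-3 + -1*-3 + -1*1 = 6
y[4] = -1*-3 + -1*-3 + -1*1 = 5
y[5] = -1*-3 + -1*1 = 2
y[6] = -1*1 = -1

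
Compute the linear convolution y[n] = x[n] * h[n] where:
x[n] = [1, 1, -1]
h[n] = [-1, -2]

y[n] = sum_k x[k]*h[n-k]. Output length = len(x) + len(h) - 1 = 3 + 2 - 1 = 4.
y[0] = 1*-1 = -1
y[1] = 1*-1 + 1*-2 = -3
y[2] = -1*-1 + 1*-2 = -1
y[3] = -1*-2 = 2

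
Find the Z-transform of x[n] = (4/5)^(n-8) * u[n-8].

Time-shifting property: if X(z) = Z{x[n]}, then Z{x[n-d]} = z^(-d) * X(z)
X(z) = z/(z - 4/5) for x[n] = (4/5)^n * u[n]
Z{x[n-8]} = z^(-8) * z/(z - 4/5) = z^(-7)/(z - 4/5)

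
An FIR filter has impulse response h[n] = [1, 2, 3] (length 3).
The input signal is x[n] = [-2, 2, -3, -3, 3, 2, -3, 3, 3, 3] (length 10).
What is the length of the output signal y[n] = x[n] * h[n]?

For linear convolution, the output length is:
len(y) = len(x) + len(h) - 1 = 10 + 3 - 1 = 12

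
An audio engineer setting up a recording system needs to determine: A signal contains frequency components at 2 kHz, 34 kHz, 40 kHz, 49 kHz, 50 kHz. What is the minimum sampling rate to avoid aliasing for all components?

The highest frequency component is f_max = 50 kHz.
Nyquist rate = 2 * f_max = 2 * 50 kHz = 100 kHz.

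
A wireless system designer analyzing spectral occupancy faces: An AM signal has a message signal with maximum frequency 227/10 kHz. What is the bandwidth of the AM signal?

In AM (double-sideband), the bandwidth is twice the message frequency.
BW = 2 * f_m = 2 * 227/10 kHz = 227/5 kHz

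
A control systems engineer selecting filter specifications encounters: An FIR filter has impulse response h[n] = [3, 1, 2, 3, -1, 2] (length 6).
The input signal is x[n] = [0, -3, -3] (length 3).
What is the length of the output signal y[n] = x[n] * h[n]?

For linear convolution, the output length is:
len(y) = len(x) + len(h) - 1 = 3 + 6 - 1 = 8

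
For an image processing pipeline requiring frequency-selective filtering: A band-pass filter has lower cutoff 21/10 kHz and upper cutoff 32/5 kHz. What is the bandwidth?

Bandwidth = f_high - f_low
= 32/5 kHz - 21/10 kHz = 43/10 kHz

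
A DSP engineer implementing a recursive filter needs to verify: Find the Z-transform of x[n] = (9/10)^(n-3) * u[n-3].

Time-shifting property: if X(z) = Z{x[n]}, then Z{x[n-d]} = z^(-d) * X(z)
X(z) = z/(z - 9/10) for x[n] = (9/10)^n * u[n]
Z{x[n-3]} = z^(-3) * z/(z - 9/10) = z^(-2)/(z - 9/10)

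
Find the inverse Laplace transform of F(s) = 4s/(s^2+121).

Standard pair: s/(s^2+w^2) <-> cos(wt)*u(t)
With k=4, w=11: f(t) = 4*cos(11t)*u(t)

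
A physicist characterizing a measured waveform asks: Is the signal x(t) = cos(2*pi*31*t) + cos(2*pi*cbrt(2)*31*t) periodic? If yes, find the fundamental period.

f1 = 31 Hz, f2 = 31*cbrt(2) Hz
Ratio f2/f1 = cbrt(2), which is irrational.
Since the frequency ratio is irrational, no common period exists.
The signal is not periodic.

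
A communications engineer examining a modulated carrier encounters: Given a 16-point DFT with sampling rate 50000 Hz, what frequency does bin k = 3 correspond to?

The frequency of DFT bin k is: f_k = k * f_s / N
f_3 = 3 * 50000 / 16 = 9375 Hz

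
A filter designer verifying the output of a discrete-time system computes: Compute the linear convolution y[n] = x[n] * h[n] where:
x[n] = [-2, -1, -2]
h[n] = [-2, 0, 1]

y[n] = sum_k x[k]*h[n-k]. Output length = len(x) + len(h) - 1 = 3 + 3 - 1 = 5.
y[0] = -2*-2 = 4
y[1] = -1*-2 + -2*0 = 2
y[2] = -2*-2 + -1*0 + -2*1 = 2
y[3] = -2*0 + -1*1 = -1
y[4] = -2*1 = -2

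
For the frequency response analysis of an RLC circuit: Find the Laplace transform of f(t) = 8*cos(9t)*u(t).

Standard pair: cos(wt)*u(t) <-> s/(s^2+w^2)
With w = 9: L{8*cos(9t)*u(t)} = 8s/(s^2+81)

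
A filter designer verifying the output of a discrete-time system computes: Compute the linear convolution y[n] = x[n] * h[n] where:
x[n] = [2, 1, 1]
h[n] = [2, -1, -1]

y[n] = sum_k x[k]*h[n-k]. Output length = len(x) + len(h) - 1 = 3 + 3 - 1 = 5.
y[0] = 2*2 = 4
y[1] = 1*2 + 2*-1 = 0
y[2] = 1*2 + 1*-1 + 2*-1 = -1
y[3] = 1*-1 + 1*-1 = -2
y[4] = 1*-1 = -1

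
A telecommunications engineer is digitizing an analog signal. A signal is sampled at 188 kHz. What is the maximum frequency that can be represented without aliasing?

The maximum frequency that can be represented without aliasing
is the Nyquist frequency: f_max = f_s / 2 = 188 kHz / 2 = 94 kHz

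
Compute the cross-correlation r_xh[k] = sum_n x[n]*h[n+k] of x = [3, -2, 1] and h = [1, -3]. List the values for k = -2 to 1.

Both sequences indexed from 0 and zero outside their support.
Lags with overlap: k = -2 to 1.
  r_xh[-2] = x[2]*h[0] = 1
  r_xh[-1] = x[1]*h[0] + x[2]*h[1] = -5
  r_xh[0] = x[0]*h[0] + x[1]*h[1] = 9
  r_xh[1] = x[0]*h[1] = -9
r_xh = [1, -5, 9, -9] (for k = -2, ..., 1)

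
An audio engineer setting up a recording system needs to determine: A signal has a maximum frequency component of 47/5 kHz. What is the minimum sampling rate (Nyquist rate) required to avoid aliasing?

By the Nyquist-Shannon sampling theorem,
the minimum sampling rate (Nyquist rate) must be at least 2 * f_max.
Nyquist rate = 2 * 47/5 kHz = 94/5 kHz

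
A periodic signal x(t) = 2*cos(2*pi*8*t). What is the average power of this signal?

Average power of A*cos(wt) is A^2/2.
P = 2^2 / 2 = 4/2 = 2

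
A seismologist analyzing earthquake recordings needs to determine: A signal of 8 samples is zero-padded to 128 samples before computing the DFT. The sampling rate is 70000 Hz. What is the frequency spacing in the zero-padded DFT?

Original DFT: N = 8, resolution = f_s/N = 70000/8 = 8750 Hz
Zero-padded DFT: N = 128, resolution = f_s/N = 70000/128 = 4375/8 Hz
Zero-padding interpolates the spectrum (finer frequency grid)
but does NOT improve the true spectral resolution (ability to resolve close frequencies).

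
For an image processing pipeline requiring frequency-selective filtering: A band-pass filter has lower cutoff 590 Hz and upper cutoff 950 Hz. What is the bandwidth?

Bandwidth = f_high - f_low
= 950 Hz - 590 Hz = 360 Hz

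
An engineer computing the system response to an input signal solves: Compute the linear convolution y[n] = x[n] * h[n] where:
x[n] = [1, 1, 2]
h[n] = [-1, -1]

y[n] = sum_k x[k]*h[n-k]. Output length = len(x) + len(h) - 1 = 3 + 2 - 1 = 4.
y[0] = 1*-1 = -1
y[1] = 1*-1 + 1*-1 = -2
y[2] = 2*-1 + 1*-1 = -3
y[3] = 2*-1 = -2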